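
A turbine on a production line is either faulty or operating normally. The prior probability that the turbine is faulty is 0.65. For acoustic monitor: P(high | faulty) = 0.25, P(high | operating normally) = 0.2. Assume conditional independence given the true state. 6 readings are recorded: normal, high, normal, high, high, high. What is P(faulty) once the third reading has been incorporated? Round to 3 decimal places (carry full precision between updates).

After 'normal': P(faulty) = 0.75·0.6500 / (0.75·0.6500 + 0.8·0.3500) ≈ 0.6352
After 'high': P(faulty) = 0.25·0.6352 / (0.25·0.6352 + 0.2·0.3648) ≈ 0.6852
After 'normal': P(faulty) = 0.75·0.6852 / (0.75·0.6852 + 0.8·0.3148) ≈ 0.6711

0.671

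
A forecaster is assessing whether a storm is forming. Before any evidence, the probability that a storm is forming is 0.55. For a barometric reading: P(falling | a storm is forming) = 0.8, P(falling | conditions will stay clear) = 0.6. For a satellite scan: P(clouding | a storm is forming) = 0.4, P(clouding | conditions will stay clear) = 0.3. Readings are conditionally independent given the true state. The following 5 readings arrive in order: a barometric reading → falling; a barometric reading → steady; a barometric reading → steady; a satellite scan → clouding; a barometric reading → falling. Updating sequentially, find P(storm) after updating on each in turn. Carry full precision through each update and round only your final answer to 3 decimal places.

0.420

After a barometric reading='falling': P(storm) = 0.8·0.5500 / (0.8·0.5500 + 0.6·0.4500) ≈ 0.6197
After a barometric reading='steady': P(storm) = 0.2·0.6197 / (0.2·0.6197 + 0.4·0.3803) ≈ 0.4490
After a barometric reading='steady': P(storm) = 0.2·0.4490 / (0.2·0.4490 + 0.4·0.5510) ≈ 0.2895
After a satellite scan='clouding': P(storm) = 0.4·0.2895 / (0.4·0.2895 + 0.3·0.7105) ≈ 0.3520
After a barometric reading='falling': P(storm) = 0.8·0.3520 / (0.8·0.3520 + 0.6·0.6480) ≈ 0.4200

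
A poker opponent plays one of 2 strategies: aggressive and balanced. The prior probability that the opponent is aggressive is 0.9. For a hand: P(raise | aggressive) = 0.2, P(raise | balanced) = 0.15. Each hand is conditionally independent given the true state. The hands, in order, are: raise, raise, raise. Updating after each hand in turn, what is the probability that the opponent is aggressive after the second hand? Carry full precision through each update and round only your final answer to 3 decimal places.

After 'raise': P(aggressive) = 0.2·0.9000 / (0.2·0.9000 + 0.15·0.1000) ≈ 0.9231
After 'raise': P(aggressive) = 0.2·0.9231 / (0.2·0.9231 + 0.15·0.0769) ≈ 0.9412

0.941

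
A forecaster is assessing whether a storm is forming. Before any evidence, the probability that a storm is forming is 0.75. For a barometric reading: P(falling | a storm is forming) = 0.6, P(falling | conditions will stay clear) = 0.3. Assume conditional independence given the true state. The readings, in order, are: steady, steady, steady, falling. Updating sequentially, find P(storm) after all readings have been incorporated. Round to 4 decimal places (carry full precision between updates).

0.5282

Apply Bayes' rule sequentially, carrying P(storm) forward.
After 'steady': P(storm) = 0.4·0.7500 / (0.4·0.7500 + 0.7·0.2500) ≈ 0.6316
After 'steady': P(storm) = 0.4·0.6316 / (0.4·0.6316 + 0.7·0.3684) ≈ 0.4948
After 'steady': P(storm) = 0.4·0.4948 / (0.4·0.4948 + 0.7·0.5052) ≈ 0.3589
After 'falling': P(storm) = 0.6·0.3589 / (0.6·0.3589 + 0.3·0.6411) ≈ 0.5282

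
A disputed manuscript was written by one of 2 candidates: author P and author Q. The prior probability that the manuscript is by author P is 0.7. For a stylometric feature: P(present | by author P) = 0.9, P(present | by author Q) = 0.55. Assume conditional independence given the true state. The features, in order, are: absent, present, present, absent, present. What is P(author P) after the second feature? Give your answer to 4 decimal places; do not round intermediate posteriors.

Each posterior becomes the prior for the next update.
After 'absent': P(author P) = 0.1·0.7000 / (0.1·0.7000 + 0.45·0.3000) ≈ 0.3415
After 'present': P(author P) = 0.9·0.3415 / (0.9·0.3415 + 0.55·0.6585) ≈ 0.4590

0.4590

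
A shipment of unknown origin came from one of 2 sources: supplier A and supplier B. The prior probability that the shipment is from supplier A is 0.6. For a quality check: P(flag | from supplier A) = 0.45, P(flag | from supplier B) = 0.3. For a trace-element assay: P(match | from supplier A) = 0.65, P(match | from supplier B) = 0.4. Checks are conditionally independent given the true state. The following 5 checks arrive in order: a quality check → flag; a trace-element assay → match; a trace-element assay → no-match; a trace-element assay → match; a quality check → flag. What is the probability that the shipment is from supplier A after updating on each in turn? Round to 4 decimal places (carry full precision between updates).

After a quality check='flag': P(supplier A) = 0.45·0.6000 / (0.45·0.6000 + 0.3·0.4000) ≈ 0.6923
After a trace-element assay='match': P(supplier A) = 0.65·0.6923 / (0.65·0.6923 + 0.4·0.3077) ≈ 0.7852
After a trace-element assay='no-match': P(supplier A) = 0.35·0.7852 / (0.35·0.7852 + 0.6·0.2148) ≈ 0.6808
After a trace-element assay='match': P(supplier A) = 0.65·0.6808 / (0.65·0.6808 + 0.4·0.3192) ≈ 0.7761
After a quality check='flag': P(supplier A) = 0.45·0.7761 / (0.45·0.7761 + 0.3·0.2239) ≈ 0.8387

0.8387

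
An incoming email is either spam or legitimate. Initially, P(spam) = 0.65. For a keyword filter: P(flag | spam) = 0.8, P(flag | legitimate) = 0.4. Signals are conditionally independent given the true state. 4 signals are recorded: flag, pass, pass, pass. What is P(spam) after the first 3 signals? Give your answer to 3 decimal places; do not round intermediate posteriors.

After 'flag': P(spam) = 0.8·0.6500 / (0.8·0.6500 + 0.4·0.3500) ≈ 0.7879
After 'pass': P(spam) = 0.2·0.7879 / (0.2·0.7879 + 0.6·0.2121) ≈ 0.5532
After 'pass': P(spam) = 0.2·0.5532 / (0.2·0.5532 + 0.6·0.4468) ≈ 0.2921

0.292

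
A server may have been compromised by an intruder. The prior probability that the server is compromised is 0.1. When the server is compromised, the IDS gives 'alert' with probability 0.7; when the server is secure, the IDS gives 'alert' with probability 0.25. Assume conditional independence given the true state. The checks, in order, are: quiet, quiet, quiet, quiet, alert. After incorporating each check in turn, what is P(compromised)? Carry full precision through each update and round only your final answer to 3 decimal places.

Apply Bayes' rule sequentially, carrying P(compromised) forward.
After 'quiet': P(compromised) = 0.3·0.1000 / (0.3·0.1000 + 0.75·0.9000) ≈ 0.0426
After 'quiet': P(compromised) = 0.3·0.0426 / (0.3·0.0426 + 0.75·0.9574) ≈ 0.0175
After 'quiet': P(compromised) = 0.3·0.0175 / (0.3·0.0175 + 0.75·0.9825) ≈ 0.0071
After 'quiet': P(compromised) = 0.3·0.0071 / (0.3·0.0071 + 0.75·0.9929) ≈ 0.0028
After 'alert': P(compromised) = 0.7·0.0028 / (0.7·0.0028 + 0.25·0.9972) ≈ 0.0079

0.008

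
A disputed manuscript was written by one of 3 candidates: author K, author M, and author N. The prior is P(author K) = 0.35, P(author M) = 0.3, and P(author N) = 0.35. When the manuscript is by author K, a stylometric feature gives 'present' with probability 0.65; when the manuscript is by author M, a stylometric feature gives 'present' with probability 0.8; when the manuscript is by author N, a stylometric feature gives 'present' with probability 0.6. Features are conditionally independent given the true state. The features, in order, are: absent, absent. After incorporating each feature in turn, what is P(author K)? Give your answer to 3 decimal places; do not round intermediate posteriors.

Apply Bayes' rule sequentially, carrying P(author K) forward.
After 'absent': normaliser = 0.35·0.3500 + 0.2·0.3000 + 0.4·0.3500; P(author K) ≈ 0.3798, P(author M) ≈ 0.1860, P(author N) ≈ 0.4341
After 'absent': normaliser = 0.35·0.3798 + 0.2·0.1860 + 0.4·0.4341; P(author K) ≈ 0.3867, P(author M) ≈ 0.1082, P(author N) ≈ 0.5051

0.387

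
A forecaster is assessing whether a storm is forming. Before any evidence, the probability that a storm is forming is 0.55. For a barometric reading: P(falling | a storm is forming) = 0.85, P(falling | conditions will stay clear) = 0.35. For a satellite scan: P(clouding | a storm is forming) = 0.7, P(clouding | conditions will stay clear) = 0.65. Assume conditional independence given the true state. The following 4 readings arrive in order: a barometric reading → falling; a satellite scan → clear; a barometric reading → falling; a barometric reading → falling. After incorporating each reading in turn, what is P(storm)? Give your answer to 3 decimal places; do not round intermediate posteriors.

0.938

Each posterior becomes the prior for the next update.
After a barometric reading='falling': P(storm) = 0.85·0.5500 / (0.85·0.5500 + 0.35·0.4500) ≈ 0.7480
After a satellite scan='clear': P(storm) = 0.3·0.7480 / (0.3·0.7480 + 0.35·0.2520) ≈ 0.7179
After a barometric reading='falling': P(storm) = 0.85·0.7179 / (0.85·0.7179 + 0.35·0.2821) ≈ 0.8607
After a barometric reading='falling': P(storm) = 0.85·0.8607 / (0.85·0.8607 + 0.35·0.1393) ≈ 0.9375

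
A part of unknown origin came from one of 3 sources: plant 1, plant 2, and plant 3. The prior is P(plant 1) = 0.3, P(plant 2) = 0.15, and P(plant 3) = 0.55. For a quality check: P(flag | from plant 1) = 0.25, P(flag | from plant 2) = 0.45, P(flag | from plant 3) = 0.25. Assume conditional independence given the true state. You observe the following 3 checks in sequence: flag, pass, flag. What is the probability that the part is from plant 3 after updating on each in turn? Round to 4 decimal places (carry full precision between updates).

0.4559

After 'flag': normaliser = 0.25·0.3000 + 0.45·0.1500 + 0.25·0.5500; P(plant 1) ≈ 0.2679, P(plant 2) ≈ 0.2411, P(plant 3) ≈ 0.4911
After 'pass': normaliser = 0.75·0.2679 + 0.55·0.2411 + 0.75·0.4911; P(plant 1) ≈ 0.2863, P(plant 2) ≈ 0.1889, P(plant 3) ≈ 0.5248
After 'flag': normaliser = 0.25·0.2863 + 0.45·0.1889 + 0.25·0.5248; P(plant 1) ≈ 0.2487, P(plant 2) ≈ 0.2954, P(plant 3) ≈ 0.4559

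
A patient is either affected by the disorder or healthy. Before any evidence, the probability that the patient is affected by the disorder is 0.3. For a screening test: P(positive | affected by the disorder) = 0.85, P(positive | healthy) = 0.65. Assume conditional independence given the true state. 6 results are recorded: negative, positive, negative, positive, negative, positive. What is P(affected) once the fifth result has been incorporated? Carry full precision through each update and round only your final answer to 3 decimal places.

After 'negative': P(affected) = 0.15·0.3000 / (0.15·0.3000 + 0.35·0.7000) ≈ 0.1552
After 'positive': P(affected) = 0.85·0.1552 / (0.85·0.1552 + 0.65·0.8448) ≈ 0.1937
After 'negative': P(affected) = 0.15·0.1937 / (0.15·0.1937 + 0.35·0.8063) ≈ 0.0933
After 'positive': P(affected) = 0.85·0.0933 / (0.85·0.0933 + 0.65·0.9067) ≈ 0.1186
After 'negative': P(affected) = 0.15·0.1186 / (0.15·0.1186 + 0.35·0.8814) ≈ 0.0545

0.055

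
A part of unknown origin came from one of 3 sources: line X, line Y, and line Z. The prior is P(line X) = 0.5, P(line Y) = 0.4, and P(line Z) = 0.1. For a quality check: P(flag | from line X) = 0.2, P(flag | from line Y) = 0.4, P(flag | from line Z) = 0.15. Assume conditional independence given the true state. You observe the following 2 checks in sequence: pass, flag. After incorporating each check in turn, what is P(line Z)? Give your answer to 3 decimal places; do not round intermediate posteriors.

After 'pass': normaliser = 0.8·0.5000 + 0.6·0.4000 + 0.85·0.1000; P(line X) ≈ 0.5517, P(line Y) ≈ 0.3310, P(line Z) ≈ 0.1172
After 'flag': normaliser = 0.2·0.5517 + 0.4·0.3310 + 0.15·0.1172; P(line X) ≈ 0.4238, P(line Y) ≈ 0.5086, P(line Z) ≈ 0.0675

0.068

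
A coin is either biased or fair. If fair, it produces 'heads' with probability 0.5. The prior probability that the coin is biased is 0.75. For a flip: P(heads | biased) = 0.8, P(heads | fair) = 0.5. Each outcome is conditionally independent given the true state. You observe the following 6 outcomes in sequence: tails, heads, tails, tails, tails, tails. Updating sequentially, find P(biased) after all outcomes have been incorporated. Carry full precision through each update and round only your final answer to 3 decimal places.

0.047

Apply Bayes' rule sequentially, carrying P(biased) forward.
After 'tails': P(biased) = 0.2·0.7500 / (0.2·0.7500 + 0.5·0.2500) ≈ 0.5455
After 'heads': P(biased) = 0.8·0.5455 / (0.8·0.5455 + 0.5·0.4545) ≈ 0.6575
After 'tails': P(biased) = 0.2·0.6575 / (0.2·0.6575 + 0.5·0.3425) ≈ 0.4344
After 'tails': P(biased) = 0.2·0.4344 / (0.2·0.4344 + 0.5·0.5656) ≈ 0.2350
After 'tails': P(biased) = 0.2·0.2350 / (0.2·0.2350 + 0.5·0.7650) ≈ 0.1094
After 'tails': P(biased) = 0.2·0.1094 / (0.2·0.1094 + 0.5·0.8906) ≈ 0.0468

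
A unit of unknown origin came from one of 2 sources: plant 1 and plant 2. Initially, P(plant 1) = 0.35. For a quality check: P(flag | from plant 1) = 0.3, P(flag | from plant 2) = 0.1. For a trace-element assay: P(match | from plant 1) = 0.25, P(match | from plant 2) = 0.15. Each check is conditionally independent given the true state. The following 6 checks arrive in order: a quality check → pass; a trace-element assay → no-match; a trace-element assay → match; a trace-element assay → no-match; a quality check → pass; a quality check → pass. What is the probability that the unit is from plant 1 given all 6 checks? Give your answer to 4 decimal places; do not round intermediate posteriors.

0.2474

Apply Bayes' rule sequentially, carrying P(plant 1) forward.
After a quality check='pass': P(plant 1) = 0.7·0.3500 / (0.7·0.3500 + 0.9·0.6500) ≈ 0.2952
After a trace-element assay='no-match': P(plant 1) = 0.75·0.2952 / (0.75·0.2952 + 0.85·0.7048) ≈ 0.2698
After a trace-element assay='match': P(plant 1) = 0.25·0.2698 / (0.25·0.2698 + 0.15·0.7302) ≈ 0.3811
After a trace-element assay='no-match': P(plant 1) = 0.75·0.3811 / (0.75·0.3811 + 0.85·0.6189) ≈ 0.3521
After a quality check='pass': P(plant 1) = 0.7·0.3521 / (0.7·0.3521 + 0.9·0.6479) ≈ 0.2971
After a quality check='pass': P(plant 1) = 0.7·0.2971 / (0.7·0.2971 + 0.9·0.7029) ≈ 0.2474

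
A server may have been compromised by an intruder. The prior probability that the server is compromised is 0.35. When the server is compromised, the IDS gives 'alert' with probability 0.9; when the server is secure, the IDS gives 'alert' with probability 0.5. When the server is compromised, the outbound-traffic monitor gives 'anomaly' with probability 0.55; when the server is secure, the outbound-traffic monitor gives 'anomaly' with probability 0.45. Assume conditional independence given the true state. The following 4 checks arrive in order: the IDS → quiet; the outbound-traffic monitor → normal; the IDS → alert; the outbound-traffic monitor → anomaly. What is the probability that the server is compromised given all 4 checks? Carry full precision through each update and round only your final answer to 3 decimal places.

0.162

After the IDS='quiet': P(compromised) = 0.1·0.3500 / (0.1·0.3500 + 0.5·0.6500) ≈ 0.0972
After the outbound-traffic monitor='normal': P(compromised) = 0.45·0.0972 / (0.45·0.0972 + 0.55·0.9028) ≈ 0.0810
After the IDS='alert': P(compromised) = 0.9·0.0810 / (0.9·0.0810 + 0.5·0.9190) ≈ 0.1369
After the outbound-traffic monitor='anomaly': P(compromised) = 0.55·0.1369 / (0.55·0.1369 + 0.45·0.8631) ≈ 0.1624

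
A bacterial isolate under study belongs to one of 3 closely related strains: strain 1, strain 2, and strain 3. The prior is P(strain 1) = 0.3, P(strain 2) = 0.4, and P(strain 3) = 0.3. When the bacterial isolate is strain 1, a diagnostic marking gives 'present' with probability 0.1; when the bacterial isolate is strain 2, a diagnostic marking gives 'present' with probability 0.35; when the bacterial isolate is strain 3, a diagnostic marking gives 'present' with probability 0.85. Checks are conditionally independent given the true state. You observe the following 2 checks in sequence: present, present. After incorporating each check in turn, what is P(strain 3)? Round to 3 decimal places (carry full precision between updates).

0.807

After 'present': normaliser = 0.1·0.3000 + 0.35·0.4000 + 0.85·0.3000; P(strain 1) ≈ 0.0706, P(strain 2) ≈ 0.3294, P(strain 3) ≈ 0.6000
After 'present': normaliser = 0.1·0.0706 + 0.35·0.3294 + 0.85·0.6000; P(strain 1) ≈ 0.0112, P(strain 2) ≈ 0.1823, P(strain 3) ≈ 0.8065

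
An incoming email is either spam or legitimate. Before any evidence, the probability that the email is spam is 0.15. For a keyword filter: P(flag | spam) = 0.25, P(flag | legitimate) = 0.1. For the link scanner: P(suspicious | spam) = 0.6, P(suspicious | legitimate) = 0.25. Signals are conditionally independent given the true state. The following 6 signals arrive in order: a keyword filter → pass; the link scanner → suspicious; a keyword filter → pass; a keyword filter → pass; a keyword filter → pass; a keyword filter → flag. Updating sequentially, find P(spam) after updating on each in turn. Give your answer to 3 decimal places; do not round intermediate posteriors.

0.338

After a keyword filter='pass': P(spam) = 0.75·0.1500 / (0.75·0.1500 + 0.9·0.8500) ≈ 0.1282
After the link scanner='suspicious': P(spam) = 0.6·0.1282 / (0.6·0.1282 + 0.25·0.8718) ≈ 0.2609
After a keyword filter='pass': P(spam) = 0.75·0.2609 / (0.75·0.2609 + 0.9·0.7391) ≈ 0.2273
After a keyword filter='pass': P(spam) = 0.75·0.2273 / (0.75·0.2273 + 0.9·0.7727) ≈ 0.1969
After a keyword filter='pass': P(spam) = 0.75·0.1969 / (0.75·0.1969 + 0.9·0.8031) ≈ 0.1696
After a keyword filter='flag': P(spam) = 0.25·0.1696 / (0.25·0.1696 + 0.1·0.8304) ≈ 0.3380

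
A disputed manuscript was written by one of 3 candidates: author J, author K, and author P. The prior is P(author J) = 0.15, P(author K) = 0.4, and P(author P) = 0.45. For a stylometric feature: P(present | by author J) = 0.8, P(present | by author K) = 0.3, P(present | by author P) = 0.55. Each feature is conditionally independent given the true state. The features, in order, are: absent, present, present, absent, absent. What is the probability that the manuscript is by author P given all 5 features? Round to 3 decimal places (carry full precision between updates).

Apply Bayes' rule sequentially, carrying P(author P) forward.
After 'absent': normaliser = 0.2·0.1500 + 0.7·0.4000 + 0.45·0.4500; P(author J) ≈ 0.0585, P(author K) ≈ 0.5463, P(author P) ≈ 0.3951
After 'present': normaliser = 0.8·0.0585 + 0.3·0.5463 + 0.55·0.3951; P(author J) ≈ 0.1094, P(author K) ≈ 0.3829, P(author P) ≈ 0.5077
After 'present': normaliser = 0.8·0.1094 + 0.3·0.3829 + 0.55·0.5077; P(author J) ≈ 0.1817, P(author K) ≈ 0.2385, P(author P) ≈ 0.5798
After 'absent': normaliser = 0.2·0.1817 + 0.7·0.2385 + 0.45·0.5798; P(author J) ≈ 0.0783, P(author K) ≈ 0.3597, P(author P) ≈ 0.5620
After 'absent': normaliser = 0.2·0.0783 + 0.7·0.3597 + 0.45·0.5620; P(author J) ≈ 0.0301, P(author K) ≈ 0.4838, P(author P) ≈ 0.4861

0.486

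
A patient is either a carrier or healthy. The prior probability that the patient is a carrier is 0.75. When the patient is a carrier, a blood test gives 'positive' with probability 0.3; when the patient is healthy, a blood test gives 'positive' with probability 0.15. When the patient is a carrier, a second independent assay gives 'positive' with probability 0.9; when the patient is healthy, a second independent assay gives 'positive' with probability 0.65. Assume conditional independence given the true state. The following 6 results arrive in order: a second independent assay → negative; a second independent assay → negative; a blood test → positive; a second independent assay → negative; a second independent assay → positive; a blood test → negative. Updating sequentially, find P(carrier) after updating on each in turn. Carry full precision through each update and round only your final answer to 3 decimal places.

0.138

After a second independent assay='negative': P(carrier) = 0.1·0.7500 / (0.1·0.7500 + 0.35·0.2500) ≈ 0.4615
After a second independent assay='negative': P(carrier) = 0.1·0.4615 / (0.1·0.4615 + 0.35·0.5385) ≈ 0.1967
After a blood test='positive': P(carrier) = 0.3·0.1967 / (0.3·0.1967 + 0.15·0.8033) ≈ 0.3288
After a second independent assay='negative': P(carrier) = 0.1·0.3288 / (0.1·0.3288 + 0.35·0.6712) ≈ 0.1228
After a second independent assay='positive': P(carrier) = 0.9·0.1228 / (0.9·0.1228 + 0.65·0.8772) ≈ 0.1623
After a blood test='negative': P(carrier) = 0.7·0.1623 / (0.7·0.1623 + 0.85·0.8377) ≈ 0.1376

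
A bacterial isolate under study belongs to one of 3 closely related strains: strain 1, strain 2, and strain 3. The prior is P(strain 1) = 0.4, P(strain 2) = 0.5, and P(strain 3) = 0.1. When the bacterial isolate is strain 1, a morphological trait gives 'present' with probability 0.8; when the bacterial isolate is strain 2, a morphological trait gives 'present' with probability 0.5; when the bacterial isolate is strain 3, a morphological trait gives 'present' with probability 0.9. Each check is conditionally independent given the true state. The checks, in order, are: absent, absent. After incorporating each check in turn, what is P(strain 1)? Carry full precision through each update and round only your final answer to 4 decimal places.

After 'absent': normaliser = 0.2·0.4000 + 0.5·0.5000 + 0.1·0.1000; P(strain 1) ≈ 0.2353, P(strain 2) ≈ 0.7353, P(strain 3) ≈ 0.0294
After 'absent': normaliser = 0.2·0.2353 + 0.5·0.7353 + 0.1·0.0294; P(strain 1) ≈ 0.1127, P(strain 2) ≈ 0.8803, P(strain 3) ≈ 0.0070

0.1127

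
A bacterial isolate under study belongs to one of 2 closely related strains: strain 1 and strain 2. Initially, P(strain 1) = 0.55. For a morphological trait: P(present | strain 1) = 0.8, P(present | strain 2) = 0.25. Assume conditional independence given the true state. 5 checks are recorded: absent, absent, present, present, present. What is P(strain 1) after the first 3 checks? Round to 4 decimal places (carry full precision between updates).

After 'absent': P(strain 1) = 0.2·0.5500 / (0.2·0.5500 + 0.75·0.4500) ≈ 0.2458
After 'absent': P(strain 1) = 0.2·0.2458 / (0.2·0.2458 + 0.75·0.7542) ≈ 0.0800
After 'present': P(strain 1) = 0.8·0.0800 / (0.8·0.0800 + 0.25·0.9200) ≈ 0.2176

0.2176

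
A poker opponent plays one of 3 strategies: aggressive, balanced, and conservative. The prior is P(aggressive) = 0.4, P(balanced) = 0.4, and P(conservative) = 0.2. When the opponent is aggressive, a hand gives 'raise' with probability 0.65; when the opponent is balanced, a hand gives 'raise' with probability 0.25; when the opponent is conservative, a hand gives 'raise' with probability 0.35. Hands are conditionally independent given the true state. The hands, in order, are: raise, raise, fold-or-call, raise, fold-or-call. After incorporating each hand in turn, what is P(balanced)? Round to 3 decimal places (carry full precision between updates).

Apply Bayes' rule sequentially, carrying P(balanced) forward.
After 'raise': normaliser = 0.65·0.4000 + 0.25·0.4000 + 0.35·0.2000; P(aggressive) ≈ 0.6047, P(balanced) ≈ 0.2326, P(conservative) ≈ 0.1628
After 'raise': normaliser = 0.65·0.6047 + 0.25·0.2326 + 0.35·0.1628; P(aggressive) ≈ 0.7735, P(balanced) ≈ 0.1144, P(conservative) ≈ 0.1121
After 'fold-or-call': normaliser = 0.35·0.7735 + 0.75·0.1144 + 0.65·0.1121; P(aggressive) ≈ 0.6304, P(balanced) ≈ 0.1998, P(conservative) ≈ 0.1697
After 'raise': normaliser = 0.65·0.6304 + 0.25·0.1998 + 0.35·0.1697; P(aggressive) ≈ 0.7893, P(balanced) ≈ 0.0962, P(conservative) ≈ 0.1144
After 'fold-or-call': normaliser = 0.35·0.7893 + 0.75·0.0962 + 0.65·0.1144; P(aggressive) ≈ 0.6534, P(balanced) ≈ 0.1707, P(conservative) ≈ 0.1759

0.171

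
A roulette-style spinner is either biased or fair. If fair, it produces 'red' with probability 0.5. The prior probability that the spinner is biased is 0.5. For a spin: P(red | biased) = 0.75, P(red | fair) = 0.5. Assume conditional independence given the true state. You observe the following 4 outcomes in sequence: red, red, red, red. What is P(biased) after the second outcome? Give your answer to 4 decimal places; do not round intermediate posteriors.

After 'red': P(biased) = 0.75·0.5000 / (0.75·0.5000 + 0.5·0.5000) ≈ 0.6000
After 'red': P(biased) = 0.75·0.6000 / (0.75·0.6000 + 0.5·0.4000) ≈ 0.6923

0.6923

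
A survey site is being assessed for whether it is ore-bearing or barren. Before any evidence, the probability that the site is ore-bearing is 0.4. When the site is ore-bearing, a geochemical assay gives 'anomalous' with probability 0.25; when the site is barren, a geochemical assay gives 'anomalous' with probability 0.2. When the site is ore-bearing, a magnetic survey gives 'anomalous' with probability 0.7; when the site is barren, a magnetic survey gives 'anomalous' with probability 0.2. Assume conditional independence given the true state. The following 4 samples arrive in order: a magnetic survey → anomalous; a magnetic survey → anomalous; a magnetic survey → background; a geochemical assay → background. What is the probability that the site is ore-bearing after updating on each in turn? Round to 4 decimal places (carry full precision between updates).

0.7417

Apply Bayes' rule sequentially, carrying P(ore) forward.
After a magnetic survey='anomalous': P(ore) = 0.7·0.4000 / (0.7·0.4000 + 0.2·0.6000) ≈ 0.7000
After a magnetic survey='anomalous': P(ore) = 0.7·0.7000 / (0.7·0.7000 + 0.2·0.3000) ≈ 0.8909
After a magnetic survey='background': P(ore) = 0.3·0.8909 / (0.3·0.8909 + 0.8·0.1091) ≈ 0.7538
After a geochemical assay='background': P(ore) = 0.75·0.7538 / (0.75·0.7538 + 0.8·0.2462) ≈ 0.7417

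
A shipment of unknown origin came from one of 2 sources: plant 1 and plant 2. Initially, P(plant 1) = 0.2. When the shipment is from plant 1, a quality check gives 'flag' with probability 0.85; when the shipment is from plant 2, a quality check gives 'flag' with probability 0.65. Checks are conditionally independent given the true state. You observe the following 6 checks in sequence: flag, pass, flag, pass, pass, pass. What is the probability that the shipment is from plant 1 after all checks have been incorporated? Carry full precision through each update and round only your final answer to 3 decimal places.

After 'flag': P(plant 1) = 0.85·0.2000 / (0.85·0.2000 + 0.65·0.8000) ≈ 0.2464
After 'pass': P(plant 1) = 0.15·0.2464 / (0.15·0.2464 + 0.35·0.7536) ≈ 0.1229
After 'flag': P(plant 1) = 0.85·0.1229 / (0.85·0.1229 + 0.65·0.8771) ≈ 0.1548
After 'pass': P(plant 1) = 0.15·0.1548 / (0.15·0.1548 + 0.35·0.8452) ≈ 0.0728
After 'pass': P(plant 1) = 0.15·0.0728 / (0.15·0.0728 + 0.35·0.9272) ≈ 0.0326
After 'pass': P(plant 1) = 0.15·0.0326 / (0.15·0.0326 + 0.35·0.9674) ≈ 0.0142

0.014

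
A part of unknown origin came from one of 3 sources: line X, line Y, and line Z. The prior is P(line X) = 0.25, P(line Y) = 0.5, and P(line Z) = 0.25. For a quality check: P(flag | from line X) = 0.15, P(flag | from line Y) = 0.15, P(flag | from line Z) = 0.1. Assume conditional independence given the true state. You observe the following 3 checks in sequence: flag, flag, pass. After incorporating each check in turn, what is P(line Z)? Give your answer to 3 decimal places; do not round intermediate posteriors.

0.136

After 'flag': normaliser = 0.15·0.2500 + 0.15·0.5000 + 0.1·0.2500; P(line X) ≈ 0.2727, P(line Y) ≈ 0.5455, P(line Z) ≈ 0.1818
After 'flag': normaliser = 0.15·0.2727 + 0.15·0.5455 + 0.1·0.1818; P(line X) ≈ 0.2903, P(line Y) ≈ 0.5806, P(line Z) ≈ 0.1290
After 'pass': normaliser = 0.85·0.2903 + 0.85·0.5806 + 0.9·0.1290; P(line X) ≈ 0.2881, P(line Y) ≈ 0.5763, P(line Z) ≈ 0.1356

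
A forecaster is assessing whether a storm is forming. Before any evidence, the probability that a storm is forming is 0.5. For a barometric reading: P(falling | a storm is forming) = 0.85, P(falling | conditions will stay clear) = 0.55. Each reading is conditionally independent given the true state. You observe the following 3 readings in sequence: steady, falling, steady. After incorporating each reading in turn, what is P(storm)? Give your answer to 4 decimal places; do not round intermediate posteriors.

Each posterior becomes the prior for the next update.
After 'steady': P(storm) = 0.15·0.5000 / (0.15·0.5000 + 0.45·0.5000) ≈ 0.2500
After 'falling': P(storm) = 0.85·0.2500 / (0.85·0.2500 + 0.55·0.7500) ≈ 0.3400
After 'steady': P(storm) = 0.15·0.3400 / (0.15·0.3400 + 0.45·0.6600) ≈ 0.1466

0.1466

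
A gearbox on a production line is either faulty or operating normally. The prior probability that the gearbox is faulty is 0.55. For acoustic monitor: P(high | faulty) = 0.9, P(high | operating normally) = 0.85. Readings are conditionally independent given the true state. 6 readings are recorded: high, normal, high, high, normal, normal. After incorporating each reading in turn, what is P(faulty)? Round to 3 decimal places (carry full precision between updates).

0.301

After 'high': P(faulty) = 0.9·0.5500 / (0.9·0.5500 + 0.85·0.4500) ≈ 0.5641
After 'normal': P(faulty) = 0.1·0.5641 / (0.1·0.5641 + 0.15·0.4359) ≈ 0.4632
After 'high': P(faulty) = 0.9·0.4632 / (0.9·0.4632 + 0.85·0.5368) ≈ 0.4774
After 'high': P(faulty) = 0.9·0.4774 / (0.9·0.4774 + 0.85·0.5226) ≈ 0.4917
After 'normal': P(faulty) = 0.1·0.4917 / (0.1·0.4917 + 0.15·0.5083) ≈ 0.3920
After 'normal': P(faulty) = 0.1·0.3920 / (0.1·0.3920 + 0.15·0.6080) ≈ 0.3006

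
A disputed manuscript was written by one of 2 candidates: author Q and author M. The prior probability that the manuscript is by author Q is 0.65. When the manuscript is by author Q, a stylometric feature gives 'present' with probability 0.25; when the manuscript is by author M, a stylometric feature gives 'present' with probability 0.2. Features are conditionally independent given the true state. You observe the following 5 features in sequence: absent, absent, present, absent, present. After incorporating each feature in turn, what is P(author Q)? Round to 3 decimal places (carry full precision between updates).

0.705

Apply Bayes' rule sequentially, carrying P(author Q) forward.
After 'absent': P(author Q) = 0.75·0.6500 / (0.75·0.6500 + 0.8·0.3500) ≈ 0.6352
After 'absent': P(author Q) = 0.75·0.6352 / (0.75·0.6352 + 0.8·0.3648) ≈ 0.6201
After 'present': P(author Q) = 0.25·0.6201 / (0.25·0.6201 + 0.2·0.3799) ≈ 0.6711
After 'absent': P(author Q) = 0.75·0.6711 / (0.75·0.6711 + 0.8·0.3289) ≈ 0.6567
After 'present': P(author Q) = 0.25·0.6567 / (0.25·0.6567 + 0.2·0.3433) ≈ 0.7051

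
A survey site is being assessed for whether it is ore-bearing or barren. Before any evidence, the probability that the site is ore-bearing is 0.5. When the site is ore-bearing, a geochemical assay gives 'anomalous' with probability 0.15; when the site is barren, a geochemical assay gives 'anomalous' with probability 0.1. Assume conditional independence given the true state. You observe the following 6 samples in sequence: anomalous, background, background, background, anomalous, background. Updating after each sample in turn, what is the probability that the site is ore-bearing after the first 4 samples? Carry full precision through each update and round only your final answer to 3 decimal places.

0.558

After 'anomalous': P(ore) = 0.15·0.5000 / (0.15·0.5000 + 0.1·0.5000) ≈ 0.6000
After 'background': P(ore) = 0.85·0.6000 / (0.85·0.6000 + 0.9·0.4000) ≈ 0.5862
After 'background': P(ore) = 0.85·0.5862 / (0.85·0.5862 + 0.9·0.4138) ≈ 0.5723
After 'background': P(ore) = 0.85·0.5723 / (0.85·0.5723 + 0.9·0.4277) ≈ 0.5582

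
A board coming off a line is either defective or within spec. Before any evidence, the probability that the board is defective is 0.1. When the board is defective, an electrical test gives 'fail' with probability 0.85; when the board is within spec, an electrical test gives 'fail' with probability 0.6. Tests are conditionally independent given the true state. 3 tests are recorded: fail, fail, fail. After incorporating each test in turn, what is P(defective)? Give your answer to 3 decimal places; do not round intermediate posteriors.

After 'fail': P(defective) = 0.85·0.1000 / (0.85·0.1000 + 0.6·0.9000) ≈ 0.1360
After 'fail': P(defective) = 0.85·0.1360 / (0.85·0.1360 + 0.6·0.8640) ≈ 0.1823
After 'fail': P(defective) = 0.85·0.1823 / (0.85·0.1823 + 0.6·0.8177) ≈ 0.2401

0.240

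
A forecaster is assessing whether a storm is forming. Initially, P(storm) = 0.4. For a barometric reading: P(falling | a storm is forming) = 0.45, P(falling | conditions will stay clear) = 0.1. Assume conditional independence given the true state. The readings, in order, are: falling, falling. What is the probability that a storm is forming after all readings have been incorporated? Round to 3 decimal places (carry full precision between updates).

Apply Bayes' rule sequentially, carrying P(storm) forward.
After 'falling': P(storm) = 0.45·0.4000 / (0.45·0.4000 + 0.1·0.6000) ≈ 0.7500
After 'falling': P(storm) = 0.45·0.7500 / (0.45·0.7500 + 0.1·0.2500) ≈ 0.9310

0.931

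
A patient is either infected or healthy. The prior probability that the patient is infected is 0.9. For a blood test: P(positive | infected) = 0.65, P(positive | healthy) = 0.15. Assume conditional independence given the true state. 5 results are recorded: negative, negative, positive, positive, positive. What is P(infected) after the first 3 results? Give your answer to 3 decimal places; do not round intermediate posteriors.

0.869

After 'negative': P(infected) = 0.35·0.9000 / (0.35·0.9000 + 0.85·0.1000) ≈ 0.7875
After 'negative': P(infected) = 0.35·0.7875 / (0.35·0.7875 + 0.85·0.2125) ≈ 0.6041
After 'positive': P(infected) = 0.65·0.6041 / (0.65·0.6041 + 0.15·0.3959) ≈ 0.8686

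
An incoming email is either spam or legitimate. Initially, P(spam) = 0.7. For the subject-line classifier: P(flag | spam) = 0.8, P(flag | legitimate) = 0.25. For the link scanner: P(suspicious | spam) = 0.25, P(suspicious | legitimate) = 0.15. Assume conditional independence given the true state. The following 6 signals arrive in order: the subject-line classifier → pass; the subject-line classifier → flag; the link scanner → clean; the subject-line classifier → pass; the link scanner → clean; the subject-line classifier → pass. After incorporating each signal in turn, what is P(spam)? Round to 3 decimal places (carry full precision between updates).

After the subject-line classifier='pass': P(spam) = 0.2·0.7000 / (0.2·0.7000 + 0.75·0.3000) ≈ 0.3836
After the subject-line classifier='flag': P(spam) = 0.8·0.3836 / (0.8·0.3836 + 0.25·0.6164) ≈ 0.6657
After the link scanner='clean': P(spam) = 0.75·0.6657 / (0.75·0.6657 + 0.85·0.3343) ≈ 0.6373
After the subject-line classifier='pass': P(spam) = 0.2·0.6373 / (0.2·0.6373 + 0.75·0.3627) ≈ 0.3190
After the link scanner='clean': P(spam) = 0.75·0.3190 / (0.75·0.3190 + 0.85·0.6810) ≈ 0.2925
After the subject-line classifier='pass': P(spam) = 0.2·0.2925 / (0.2·0.2925 + 0.75·0.7075) ≈ 0.0993

0.099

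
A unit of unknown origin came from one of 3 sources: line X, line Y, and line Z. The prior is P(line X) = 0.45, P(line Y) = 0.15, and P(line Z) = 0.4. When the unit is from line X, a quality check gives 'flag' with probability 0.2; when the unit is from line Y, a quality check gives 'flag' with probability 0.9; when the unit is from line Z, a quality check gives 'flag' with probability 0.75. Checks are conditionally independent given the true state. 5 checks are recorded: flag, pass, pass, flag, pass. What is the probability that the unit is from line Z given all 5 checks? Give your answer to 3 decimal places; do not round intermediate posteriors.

After 'flag': normaliser = 0.2·0.4500 + 0.9·0.1500 + 0.75·0.4000; P(line X) ≈ 0.1714, P(line Y) ≈ 0.2571, P(line Z) ≈ 0.5714
After 'pass': normaliser = 0.8·0.1714 + 0.1·0.2571 + 0.25·0.5714; P(line X) ≈ 0.4486, P(line Y) ≈ 0.0841, P(line Z) ≈ 0.4673
After 'pass': normaliser = 0.8·0.4486 + 0.1·0.0841 + 0.25·0.4673; P(line X) ≈ 0.7413, P(line Y) ≈ 0.0174, P(line Z) ≈ 0.2413
After 'flag': normaliser = 0.2·0.7413 + 0.9·0.0174 + 0.75·0.2413; P(line X) ≈ 0.4299, P(line Y) ≈ 0.0453, P(line Z) ≈ 0.5248
After 'pass': normaliser = 0.8·0.4299 + 0.1·0.0453 + 0.25·0.5248; P(line X) ≈ 0.7170, P(line Y) ≈ 0.0095, P(line Z) ≈ 0.2735

0.274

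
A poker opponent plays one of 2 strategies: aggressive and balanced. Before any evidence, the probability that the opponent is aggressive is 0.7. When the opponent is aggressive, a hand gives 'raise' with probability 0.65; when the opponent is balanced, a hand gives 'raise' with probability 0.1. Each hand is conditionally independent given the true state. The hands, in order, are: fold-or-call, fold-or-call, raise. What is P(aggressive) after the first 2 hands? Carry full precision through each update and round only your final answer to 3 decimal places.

0.261

After 'fold-or-call': P(aggressive) = 0.35·0.7000 / (0.35·0.7000 + 0.9·0.3000) ≈ 0.4757
After 'fold-or-call': P(aggressive) = 0.35·0.4757 / (0.35·0.4757 + 0.9·0.5243) ≈ 0.2608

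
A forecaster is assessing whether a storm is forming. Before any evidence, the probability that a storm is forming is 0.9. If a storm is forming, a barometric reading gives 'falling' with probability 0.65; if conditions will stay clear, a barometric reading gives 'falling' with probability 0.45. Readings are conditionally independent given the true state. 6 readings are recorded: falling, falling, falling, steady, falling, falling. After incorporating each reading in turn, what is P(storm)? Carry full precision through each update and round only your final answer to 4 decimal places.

0.9730

Each posterior becomes the prior for the next update.
After 'falling': P(storm) = 0.65·0.9000 / (0.65·0.9000 + 0.45·0.1000) ≈ 0.9286
After 'falling': P(storm) = 0.65·0.9286 / (0.65·0.9286 + 0.45·0.0714) ≈ 0.9494
After 'falling': P(storm) = 0.65·0.9494 / (0.65·0.9494 + 0.45·0.0506) ≈ 0.9644
After 'steady': P(storm) = 0.35·0.9644 / (0.35·0.9644 + 0.55·0.0356) ≈ 0.9452
After 'falling': P(storm) = 0.65·0.9452 / (0.65·0.9452 + 0.45·0.0548) ≈ 0.9614
After 'falling': P(storm) = 0.65·0.9614 / (0.65·0.9614 + 0.45·0.0386) ≈ 0.9730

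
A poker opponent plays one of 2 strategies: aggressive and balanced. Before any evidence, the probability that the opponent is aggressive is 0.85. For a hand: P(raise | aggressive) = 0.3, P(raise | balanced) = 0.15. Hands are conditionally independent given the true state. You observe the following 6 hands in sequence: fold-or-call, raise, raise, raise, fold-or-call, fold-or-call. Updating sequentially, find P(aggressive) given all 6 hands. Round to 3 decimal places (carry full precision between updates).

0.962

After 'fold-or-call': P(aggressive) = 0.7·0.8500 / (0.7·0.8500 + 0.85·0.1500) ≈ 0.8235
After 'raise': P(aggressive) = 0.3·0.8235 / (0.3·0.8235 + 0.15·0.1765) ≈ 0.9032
After 'raise': P(aggressive) = 0.3·0.9032 / (0.3·0.9032 + 0.15·0.0968) ≈ 0.9492
After 'raise': P(aggressive) = 0.3·0.9492 / (0.3·0.9492 + 0.15·0.0508) ≈ 0.9739
After 'fold-or-call': P(aggressive) = 0.7·0.9739 / (0.7·0.9739 + 0.85·0.0261) ≈ 0.9685
After 'fold-or-call': P(aggressive) = 0.7·0.9685 / (0.7·0.9685 + 0.85·0.0315) ≈ 0.9620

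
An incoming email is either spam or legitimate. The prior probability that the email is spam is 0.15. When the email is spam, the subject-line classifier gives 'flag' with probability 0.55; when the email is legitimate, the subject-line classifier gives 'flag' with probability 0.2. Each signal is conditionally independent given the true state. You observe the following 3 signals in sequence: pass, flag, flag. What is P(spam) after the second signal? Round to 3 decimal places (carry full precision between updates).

0.214

After 'pass': P(spam) = 0.45·0.1500 / (0.45·0.1500 + 0.8·0.8500) ≈ 0.0903
After 'flag': P(spam) = 0.55·0.0903 / (0.55·0.0903 + 0.2·0.9097) ≈ 0.2144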